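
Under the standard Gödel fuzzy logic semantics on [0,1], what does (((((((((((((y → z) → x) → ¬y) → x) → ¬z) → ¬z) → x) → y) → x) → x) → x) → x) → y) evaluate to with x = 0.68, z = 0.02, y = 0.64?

0.64

(y → z): 0.64 > 0.02, so result = 0.02
((y → z) → x): 0.02 ≤ 0.68, so result = 1
¬y: Gödel ¬ of 0.64 = 0 (operand ≠ 0)
(((y → z) → x) → ¬y): 1 > 0, so result = 0
((((y → z) → x) → ¬y) → x): 0 ≤ 0.68, so result = 1
¬z: Gödel ¬ of 0.02 = 0 (operand ≠ 0)
(((((y → z) → x) → ¬y) → x) → ¬z): 1 > 0, so result = 0
¬z: Gödel ¬ of 0.02 = 0 (operand ≠ 0)
((((((y → z) → x) → ¬y) → x) → ¬z) → ¬z): 0 ≤ 0, so result = 1
(((((((y → z) → x) → ¬y) → x) → ¬z) → ¬z) → x): 1 > 0.68, so result = 0.68
((((((((y → z) → x) → ¬y) → x) → ¬z) → ¬z) → x) → y): 0.68 > 0.64, so result = 0.64
(((((((((y → z) → x) → ¬y) → x) → ¬z) → ¬z) → x) → y) → x): 0.64 ≤ 0.68, so result = 1
((((((((((y → z) → x) → ¬y) → x) → ¬z) → ¬z) → x) → y) → x) → x): 1 > 0.68, so result = 0.68
(((((((((((y → z) → x) → ¬y) → x) → ¬z) → ¬z) → x) → y) → x) → x) → x): 0.68 ≤ 0.68, so result = 1
((((((((((((y → z) → x) → ¬y) → x) → ¬z) → ¬z) → x) → y) → x) → x) → x) → x): 1 > 0.68, so result = 0.68
(((((((((((((y → z) → x) → ¬y) → x) → ¬z) → ¬z) → x) → y) → x) → x) → x) → x) → y): 0.68 > 0.64, so result = 0.64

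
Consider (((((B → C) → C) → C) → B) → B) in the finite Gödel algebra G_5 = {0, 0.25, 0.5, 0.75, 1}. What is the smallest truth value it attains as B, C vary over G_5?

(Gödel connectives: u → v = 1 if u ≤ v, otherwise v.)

The minimum is attained at B = 0.25, C = 0:
  (B → C): 0.25 > 0, so result = 0
  ((B → C) → C): 0 ≤ 0, so result = 1
  (((B → C) → C) → C): 1 > 0, so result = 0
  ((((B → C) → C) → C) → B): 0 ≤ 0.25, so result = 1
  (((((B → C) → C) → C) → B) → B): 1 > 0.25, so result = 0.25
Checking all 25 assignments confirms none give a value below 0.25.

0.25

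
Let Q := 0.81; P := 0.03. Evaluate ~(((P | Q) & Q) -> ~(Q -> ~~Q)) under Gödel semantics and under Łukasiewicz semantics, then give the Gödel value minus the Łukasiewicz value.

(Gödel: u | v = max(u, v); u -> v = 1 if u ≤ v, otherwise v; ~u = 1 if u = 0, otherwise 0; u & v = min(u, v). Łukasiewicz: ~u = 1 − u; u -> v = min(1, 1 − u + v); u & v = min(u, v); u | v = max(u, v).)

Gödel evaluation:
  (P | Q) = max(0.03, 0.81) = 0.81
  ((P | Q) & Q) = min(0.81, 0.81) = 0.81
  ~Q: Gödel ¬ of 0.81 = 0 (operand ≠ 0)
  ~~Q: Gödel ¬ of 0 = 1 (operand is 0)
  (Q -> ~~Q): 0.81 ≤ 1, so result = 1
  ~(Q -> ~~Q): Gödel ¬ of 1 = 0 (operand ≠ 0)
  (((P | Q) & Q) -> ~(Q -> ~~Q)): 0.81 > 0, so result = 0
  ~(((P | Q) & Q) -> ~(Q -> ~~Q)): Gödel ¬ of 0 = 1 (operand is 0)
  Gödel value = 1
Łukasiewicz evaluation:
  (P | Q) = max(0.03, 0.81) = 0.81
  ((P | Q) & Q) = min(0.81, 0.81) = 0.81
  ~Q: Łukasiewicz ¬ gives 1 − 0.81 = 0.19
  ~~Q: Łukasiewicz ¬ gives 1 − 0.19 = 0.81
  (Q -> ~~Q): min(1, 1 − 0.81 + 0.81) = 1
  ~(Q -> ~~Q): Łukasiewicz ¬ gives 1 − 1 = 0
  (((P | Q) & Q) -> ~(Q -> ~~Q)): min(1, 1 − 0.81 + 0) = 0.19
  ~(((P | Q) & Q) -> ~(Q -> ~~Q)): Łukasiewicz ¬ gives 1 − 0.19 = 0.81
  Łukasiewicz value = 0.81
Difference: 1 − 0.81 = 0.19

0.19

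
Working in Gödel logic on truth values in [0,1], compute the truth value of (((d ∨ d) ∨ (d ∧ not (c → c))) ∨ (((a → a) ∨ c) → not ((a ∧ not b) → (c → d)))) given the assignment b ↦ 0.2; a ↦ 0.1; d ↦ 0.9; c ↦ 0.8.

(d ∨ d) = max(0.9, 0.9) = 0.9
(c → c): 0.8 ≤ 0.8, so result = 1
not (c → c): Gödel ¬ of 1 = 0 (operand ≠ 0)
(d ∧ not (c → c)) = min(0.9, 0) = 0
((d ∨ d) ∨ (d ∧ not (c → c))) = max(0.9, 0) = 0.9
(a → a): 0.1 ≤ 0.1, so result = 1
((a → a) ∨ c) = max(1, 0.8) = 1
not b: Gödel ¬ of 0.2 = 0 (operand ≠ 0)
(a ∧ not b) = min(0.1, 0) = 0
(c → d): 0.8 ≤ 0.9, so result = 1
((a ∧ not b) → (c → d)): 0 ≤ 1, so result = 1
not ((a ∧ not b) → (c → d)): Gödel ¬ of 1 = 0 (operand ≠ 0)
(((a → a) ∨ c) → not ((a ∧ not b) → (c → d))): 1 > 0, so result = 0
(((d ∨ d) ∨ (d ∧ not (c → c))) ∨ (((a → a) ∨ c) → not ((a ∧ not b) → (c → d)))) = max(0.9, 0) = 0.9

0.90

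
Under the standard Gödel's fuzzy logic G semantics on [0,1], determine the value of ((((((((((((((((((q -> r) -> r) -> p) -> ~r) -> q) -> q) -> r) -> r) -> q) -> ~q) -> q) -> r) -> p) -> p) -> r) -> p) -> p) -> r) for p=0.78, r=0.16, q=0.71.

(q -> r): 0.71 > 0.16, so result = 0.16
((q -> r) -> r): 0.16 ≤ 0.16, so result = 1
(((q -> r) -> r) -> p): 1 > 0.78, so result = 0.78
~r: Gödel ¬ of 0.16 = 0 (operand ≠ 0)
((((q -> r) -> r) -> p) -> ~r): 0.78 > 0, so result = 0
(((((q -> r) -> r) -> p) -> ~r) -> q): 0 ≤ 0.71, so result = 1
((((((q -> r) -> r) -> p) -> ~r) -> q) -> q): 1 > 0.71, so result = 0.71
(((((((q -> r) -> r) -> p) -> ~r) -> q) -> q) -> r): 0.71 > 0.16, so result = 0.16
((((((((q -> r) -> r) -> p) -> ~r) -> q) -> q) -> r) -> r): 0.16 ≤ 0.16, so result = 1
(((((((((q -> r) -> r) -> p) -> ~r) -> q) -> q) -> r) -> r) -> q): 1 > 0.71, so result = 0.71
~q: Gödel ¬ of 0.71 = 0 (operand ≠ 0)
((((((((((q -> r) -> r) -> p) -> ~r) -> q) -> q) -> r) -> r) -> q) -> ~q): 0.71 > 0, so result = 0
(((((((((((q -> r) -> r) -> p) -> ~r) -> q) -> q) -> r) -> r) -> q) -> ~q) -> q): 0 ≤ 0.71, so result = 1
((((((((((((q -> r) -> r) -> p) -> ~r) -> q) -> q) -> r) -> r) -> q) -> ~q) -> q) -> r): 1 > 0.16, so result = 0.16
(((((((((((((q -> r) -> r) -> p) -> ~r) -> q) -> q) -> r) -> r) -> q) -> ~q) -> q) -> r) -> p): 0.16 ≤ 0.78, so result = 1
((((((((((((((q -> r) -> r) -> p) -> ~r) -> q) -> q) -> r) -> r) -> q) -> ~q) -> q) -> r) -> p) -> p): 1 > 0.78, so result = 0.78
(((((((((((((((q -> r) -> r) -> p) -> ~r) -> q) -> q) -> r) -> r) -> q) -> ~q) -> q) -> r) -> p) -> p) -> r): 0.78 > 0.16, so result = 0.16
((((((((((((((((q -> r) -> r) -> p) -> ~r) -> q) -> q) -> r) -> r) -> q) -> ~q) -> q) -> r) -> p) -> p) -> r) -> p): 0.16 ≤ 0.78, so result = 1
(((((((((((((((((q -> r) -> r) -> p) -> ~r) -> q) -> q) -> r) -> r) -> q) -> ~q) -> q) -> r) -> p) -> p) -> r) -> p) -> p): 1 > 0.78, so result = 0.78
((((((((((((((((((q -> r) -> r) -> p) -> ~r) -> q) -> q) -> r) -> r) -> q) -> ~q) -> q) -> r) -> p) -> p) -> r) -> p) -> p) -> r): 0.78 > 0.16, so result = 0.16

0.16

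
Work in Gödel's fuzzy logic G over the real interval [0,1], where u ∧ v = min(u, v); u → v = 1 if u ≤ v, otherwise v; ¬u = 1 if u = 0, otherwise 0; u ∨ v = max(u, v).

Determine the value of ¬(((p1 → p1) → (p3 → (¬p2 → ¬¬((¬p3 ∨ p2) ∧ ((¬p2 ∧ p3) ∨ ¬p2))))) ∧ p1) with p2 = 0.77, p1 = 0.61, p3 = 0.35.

0.00

(p1 → p1): 0.61 ≤ 0.61, so result = 1
¬p2: Gödel ¬ of 0.77 = 0 (operand ≠ 0)
¬p3: Gödel ¬ of 0.35 = 0 (operand ≠ 0)
(¬p3 ∨ p2) = max(0, 0.77) = 0.77
¬p2: Gödel ¬ of 0.77 = 0 (operand ≠ 0)
(¬p2 ∧ p3) = min(0, 0.35) = 0
¬p2: Gödel ¬ of 0.77 = 0 (operand ≠ 0)
((¬p2 ∧ p3) ∨ ¬p2) = max(0, 0) = 0
((¬p3 ∨ p2) ∧ ((¬p2 ∧ p3) ∨ ¬p2)) = min(0.77, 0) = 0
¬((¬p3 ∨ p2) ∧ ((¬p2 ∧ p3) ∨ ¬p2)): Gödel ¬ of 0 = 1 (operand is 0)
¬¬((¬p3 ∨ p2) ∧ ((¬p2 ∧ p3) ∨ ¬p2)): Gödel ¬ of 1 = 0 (operand ≠ 0)
(¬p2 → ¬¬((¬p3 ∨ p2) ∧ ((¬p2 ∧ p3) ∨ ¬p2))): 0 ≤ 0, so result = 1
(p3 → (¬p2 → ¬¬((¬p3 ∨ p2) ∧ ((¬p2 ∧ p3) ∨ ¬p2)))): 0.35 ≤ 1, so result = 1
((p1 → p1) → (p3 → (¬p2 → ¬¬((¬p3 ∨ p2) ∧ ((¬p2 ∧ p3) ∨ ¬p2))))): 1 ≤ 1, so result = 1
(((p1 → p1) → (p3 → (¬p2 → ¬¬((¬p3 ∨ p2) ∧ ((¬p2 ∧ p3) ∨ ¬p2))))) ∧ p1) = min(1, 0.61) = 0.61
¬(((p1 → p1) → (p3 → (¬p2 → ¬¬((¬p3 ∨ p2) ∧ ((¬p2 ∧ p3) ∨ ¬p2))))) ∧ p1): Gödel ¬ of 0.61 = 0 (operand ≠ 0)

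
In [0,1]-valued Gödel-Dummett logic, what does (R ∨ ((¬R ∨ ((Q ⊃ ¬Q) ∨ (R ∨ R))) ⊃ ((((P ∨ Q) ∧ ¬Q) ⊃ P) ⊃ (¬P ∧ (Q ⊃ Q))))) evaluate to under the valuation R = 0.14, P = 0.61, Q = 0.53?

¬R: Gödel ¬ of 0.14 = 0 (operand ≠ 0)
¬Q: Gödel ¬ of 0.53 = 0 (operand ≠ 0)
(Q ⊃ ¬Q): 0.53 > 0, so result = 0
(R ∨ R) = max(0.14, 0.14) = 0.14
((Q ⊃ ¬Q) ∨ (R ∨ R)) = max(0, 0.14) = 0.14
(¬R ∨ ((Q ⊃ ¬Q) ∨ (R ∨ R))) = max(0, 0.14) = 0.14
(P ∨ Q) = max(0.61, 0.53) = 0.61
¬Q: Gödel ¬ of 0.53 = 0 (operand ≠ 0)
((P ∨ Q) ∧ ¬Q) = min(0.61, 0) = 0
(((P ∨ Q) ∧ ¬Q) ⊃ P): 0 ≤ 0.61, so result = 1
¬P: Gödel ¬ of 0.61 = 0 (operand ≠ 0)
(Q ⊃ Q): 0.53 ≤ 0.53, so result = 1
(¬P ∧ (Q ⊃ Q)) = min(0, 1) = 0
((((P ∨ Q) ∧ ¬Q) ⊃ P) ⊃ (¬P ∧ (Q ⊃ Q))): 1 > 0, so result = 0
((¬R ∨ ((Q ⊃ ¬Q) ∨ (R ∨ R))) ⊃ ((((P ∨ Q) ∧ ¬Q) ⊃ P) ⊃ (¬P ∧ (Q ⊃ Q)))): 0.14 > 0, so result = 0
(R ∨ ((¬R ∨ ((Q ⊃ ¬Q) ∨ (R ∨ R))) ⊃ ((((P ∨ Q) ∧ ¬Q) ⊃ P) ⊃ (¬P ∧ (Q ⊃ Q))))) = max(0.14, 0) = 0.14

0.14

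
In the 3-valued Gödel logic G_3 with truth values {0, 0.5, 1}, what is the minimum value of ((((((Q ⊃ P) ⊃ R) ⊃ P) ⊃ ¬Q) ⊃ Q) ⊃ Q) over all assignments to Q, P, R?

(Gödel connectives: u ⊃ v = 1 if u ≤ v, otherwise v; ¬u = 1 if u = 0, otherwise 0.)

The minimum is attained at Q = 0.5, P = 0.5, R = 0:
  (Q ⊃ P): 0.5 ≤ 0.5, so result = 1
  ((Q ⊃ P) ⊃ R): 1 > 0, so result = 0
  (((Q ⊃ P) ⊃ R) ⊃ P): 0 ≤ 0.5, so result = 1
  ¬Q: Gödel ¬ of 0.5 = 0 (operand ≠ 0)
  ((((Q ⊃ P) ⊃ R) ⊃ P) ⊃ ¬Q): 1 > 0, so result = 0
  (((((Q ⊃ P) ⊃ R) ⊃ P) ⊃ ¬Q) ⊃ Q): 0 ≤ 0.5, so result = 1
  ((((((Q ⊃ P) ⊃ R) ⊃ P) ⊃ ¬Q) ⊃ Q) ⊃ Q): 1 > 0.5, so result = 0.5
Checking all 27 assignments confirms none give a value below 0.50.

0.50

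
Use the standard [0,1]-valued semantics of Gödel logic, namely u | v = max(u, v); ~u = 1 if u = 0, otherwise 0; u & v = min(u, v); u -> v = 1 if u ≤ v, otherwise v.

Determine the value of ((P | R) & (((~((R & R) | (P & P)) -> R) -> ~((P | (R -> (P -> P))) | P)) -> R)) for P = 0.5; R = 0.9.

(P | R) = max(0.5, 0.9) = 0.9
(R & R) = min(0.9, 0.9) = 0.9
(P & P) = min(0.5, 0.5) = 0.5
((R & R) | (P & P)) = max(0.9, 0.5) = 0.9
~((R & R) | (P & P)): Gödel ¬ of 0.9 = 0 (operand ≠ 0)
(~((R & R) | (P & P)) -> R): 0 ≤ 0.9, so result = 1
(P -> P): 0.5 ≤ 0.5, so result = 1
(R -> (P -> P)): 0.9 ≤ 1, so result = 1
(P | (R -> (P -> P))) = max(0.5, 1) = 1
((P | (R -> (P -> P))) | P) = max(1, 0.5) = 1
~((P | (R -> (P -> P))) | P): Gödel ¬ of 1 = 0 (operand ≠ 0)
((~((R & R) | (P & P)) -> R) -> ~((P | (R -> (P -> P))) | P)): 1 > 0, so result = 0
(((~((R & R) | (P & P)) -> R) -> ~((P | (R -> (P -> P))) | P)) -> R): 0 ≤ 0.9, so result = 1
((P | R) & (((~((R & R) | (P & P)) -> R) -> ~((P | (R -> (P -> P))) | P)) -> R)) = min(0.9, 1) = 0.9

0.90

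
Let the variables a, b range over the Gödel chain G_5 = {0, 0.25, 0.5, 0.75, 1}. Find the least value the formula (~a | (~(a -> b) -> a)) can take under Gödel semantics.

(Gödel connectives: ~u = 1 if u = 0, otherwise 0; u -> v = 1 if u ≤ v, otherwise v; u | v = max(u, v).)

The minimum is attained at a = 0.25, b = 0:
  ~a: Gödel ¬ of 0.25 = 0 (operand ≠ 0)
  (a -> b): 0.25 > 0, so result = 0
  ~(a -> b): Gödel ¬ of 0 = 1 (operand is 0)
  (~(a -> b) -> a): 1 > 0.25, so result = 0.25
  (~a | (~(a -> b) -> a)) = max(0, 0.25) = 0.25
Checking all 25 assignments confirms none give a value below 0.25.

0.25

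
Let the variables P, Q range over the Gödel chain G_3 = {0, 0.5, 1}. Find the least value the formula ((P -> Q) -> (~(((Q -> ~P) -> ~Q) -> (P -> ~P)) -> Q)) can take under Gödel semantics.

The minimum is attained at P = 0.5, Q = 0.5:
  (P -> Q): 0.5 ≤ 0.5, so result = 1
  ~P: Gödel ¬ of 0.5 = 0 (operand ≠ 0)
  (Q -> ~P): 0.5 > 0, so result = 0
  ~Q: Gödel ¬ of 0.5 = 0 (operand ≠ 0)
  ((Q -> ~P) -> ~Q): 0 ≤ 0, so result = 1
  ~P: Gödel ¬ of 0.5 = 0 (operand ≠ 0)
  (P -> ~P): 0.5 > 0, so result = 0
  (((Q -> ~P) -> ~Q) -> (P -> ~P)): 1 > 0, so result = 0
  ~(((Q -> ~P) -> ~Q) -> (P -> ~P)): Gödel ¬ of 0 = 1 (operand is 0)
  (~(((Q -> ~P) -> ~Q) -> (P -> ~P)) -> Q): 1 > 0.5, so result = 0.5
  ((P -> Q) -> (~(((Q -> ~P) -> ~Q) -> (P -> ~P)) -> Q)): 1 > 0.5, so result = 0.5
Checking all 9 assignments confirms none give a value below 0.50.

0.50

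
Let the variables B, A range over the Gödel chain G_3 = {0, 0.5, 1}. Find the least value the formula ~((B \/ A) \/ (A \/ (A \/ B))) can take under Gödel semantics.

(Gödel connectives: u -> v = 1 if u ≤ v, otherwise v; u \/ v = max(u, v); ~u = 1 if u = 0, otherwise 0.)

The minimum is attained at B = 0, A = 0.5:
  (B \/ A) = max(0, 0.5) = 0.5
  (A \/ B) = max(0.5, 0) = 0.5
  (A \/ (A \/ B)) = max(0.5, 0.5) = 0.5
  ((B \/ A) \/ (A \/ (A \/ B))) = max(0.5, 0.5) = 0.5
  ~((B \/ A) \/ (A \/ (A \/ B))): Gödel ¬ of 0.5 = 0 (operand ≠ 0)
Checking all 9 assignments confirms none give a value below 0.00.

0.00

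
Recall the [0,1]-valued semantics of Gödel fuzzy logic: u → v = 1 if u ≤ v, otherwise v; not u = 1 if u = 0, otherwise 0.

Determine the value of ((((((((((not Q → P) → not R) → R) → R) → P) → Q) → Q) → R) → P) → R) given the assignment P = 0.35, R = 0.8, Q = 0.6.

1.00

not Q: Gödel ¬ of 0.6 = 0 (operand ≠ 0)
(not Q → P): 0 ≤ 0.35, so result = 1
not R: Gödel ¬ of 0.8 = 0 (operand ≠ 0)
((not Q → P) → not R): 1 > 0, so result = 0
(((not Q → P) → not R) → R): 0 ≤ 0.8, so result = 1
((((not Q → P) → not R) → R) → R): 1 > 0.8, so result = 0.8
(((((not Q → P) → not R) → R) → R) → P): 0.8 > 0.35, so result = 0.35
((((((not Q → P) → not R) → R) → R) → P) → Q): 0.35 ≤ 0.6, so result = 1
(((((((not Q → P) → not R) → R) → R) → P) → Q) → Q): 1 > 0.6, so result = 0.6
((((((((not Q → P) → not R) → R) → R) → P) → Q) → Q) → R): 0.6 ≤ 0.8, so result = 1
(((((((((not Q → P) → not R) → R) → R) → P) → Q) → Q) → R) → P): 1 > 0.35, so result = 0.35
((((((((((not Q → P) → not R) → R) → R) → P) → Q) → Q) → R) → P) → R): 0.35 ≤ 0.8, so result = 1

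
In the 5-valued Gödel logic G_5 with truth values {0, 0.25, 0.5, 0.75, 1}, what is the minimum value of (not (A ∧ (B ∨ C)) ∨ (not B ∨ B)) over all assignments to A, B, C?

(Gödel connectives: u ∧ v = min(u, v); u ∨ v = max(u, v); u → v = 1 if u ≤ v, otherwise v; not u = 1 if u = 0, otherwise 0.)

The minimum is attained at A = 0.25, B = 0.25, C = 0:
  (B ∨ C) = max(0.25, 0) = 0.25
  (A ∧ (B ∨ C)) = min(0.25, 0.25) = 0.25
  not (A ∧ (B ∨ C)): Gödel ¬ of 0.25 = 0 (operand ≠ 0)
  not B: Gödel ¬ of 0.25 = 0 (operand ≠ 0)
  (not B ∨ B) = max(0, 0.25) = 0.25
  (not (A ∧ (B ∨ C)) ∨ (not B ∨ B)) = max(0, 0.25) = 0.25
Checking all 125 assignments confirms none give a value below 0.25.

0.25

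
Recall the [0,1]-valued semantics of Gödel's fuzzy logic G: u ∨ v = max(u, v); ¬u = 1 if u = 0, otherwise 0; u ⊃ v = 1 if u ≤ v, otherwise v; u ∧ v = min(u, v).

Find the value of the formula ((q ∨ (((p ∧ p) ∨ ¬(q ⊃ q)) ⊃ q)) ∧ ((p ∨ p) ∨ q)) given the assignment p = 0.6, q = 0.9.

0.90

(p ∧ p) = min(0.6, 0.6) = 0.6
(q ⊃ q): 0.9 ≤ 0.9, so result = 1
¬(q ⊃ q): Gödel ¬ of 1 = 0 (operand ≠ 0)
((p ∧ p) ∨ ¬(q ⊃ q)) = max(0.6, 0) = 0.6
(((p ∧ p) ∨ ¬(q ⊃ q)) ⊃ q): 0.6 ≤ 0.9, so result = 1
(q ∨ (((p ∧ p) ∨ ¬(q ⊃ q)) ⊃ q)) = max(0.9, 1) = 1
(p ∨ p) = max(0.6, 0.6) = 0.6
((p ∨ p) ∨ q) = max(0.6, 0.9) = 0.9
((q ∨ (((p ∧ p) ∨ ¬(q ⊃ q)) ⊃ q)) ∧ ((p ∨ p) ∨ q)) = min(1, 0.9) = 0.9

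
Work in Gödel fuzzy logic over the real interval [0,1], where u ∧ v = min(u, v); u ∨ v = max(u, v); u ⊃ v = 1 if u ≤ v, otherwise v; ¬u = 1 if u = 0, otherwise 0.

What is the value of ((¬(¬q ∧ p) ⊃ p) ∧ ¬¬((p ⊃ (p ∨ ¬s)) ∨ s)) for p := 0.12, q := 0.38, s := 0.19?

0.12

¬q: Gödel ¬ of 0.38 = 0 (operand ≠ 0)
(¬q ∧ p) = min(0, 0.12) = 0
¬(¬q ∧ p): Gödel ¬ of 0 = 1 (operand is 0)
(¬(¬q ∧ p) ⊃ p): 1 > 0.12, so result = 0.12
¬s: Gödel ¬ of 0.19 = 0 (operand ≠ 0)
(p ∨ ¬s) = max(0.12, 0) = 0.12
(p ⊃ (p ∨ ¬s)): 0.12 ≤ 0.12, so result = 1
((p ⊃ (p ∨ ¬s)) ∨ s) = max(1, 0.19) = 1
¬((p ⊃ (p ∨ ¬s)) ∨ s): Gödel ¬ of 1 = 0 (operand ≠ 0)
¬¬((p ⊃ (p ∨ ¬s)) ∨ s): Gödel ¬ of 0 = 1 (operand is 0)
((¬(¬q ∧ p) ⊃ p) ∧ ¬¬((p ⊃ (p ∨ ¬s)) ∨ s)) = min(0.12, 1) = 0.12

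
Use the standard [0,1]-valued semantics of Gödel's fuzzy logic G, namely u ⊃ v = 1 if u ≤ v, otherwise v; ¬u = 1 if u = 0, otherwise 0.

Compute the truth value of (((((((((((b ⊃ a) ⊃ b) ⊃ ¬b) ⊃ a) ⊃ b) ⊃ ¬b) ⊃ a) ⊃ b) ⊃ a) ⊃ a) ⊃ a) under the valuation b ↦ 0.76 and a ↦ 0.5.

0.50

(b ⊃ a): 0.76 > 0.5, so result = 0.5
((b ⊃ a) ⊃ b): 0.5 ≤ 0.76, so result = 1
¬b: Gödel ¬ of 0.76 = 0 (operand ≠ 0)
(((b ⊃ a) ⊃ b) ⊃ ¬b): 1 > 0, so result = 0
((((b ⊃ a) ⊃ b) ⊃ ¬b) ⊃ a): 0 ≤ 0.5, so result = 1
(((((b ⊃ a) ⊃ b) ⊃ ¬b) ⊃ a) ⊃ b): 1 > 0.76, so result = 0.76
¬b: Gödel ¬ of 0.76 = 0 (operand ≠ 0)
((((((b ⊃ a) ⊃ b) ⊃ ¬b) ⊃ a) ⊃ b) ⊃ ¬b): 0.76 > 0, so result = 0
(((((((b ⊃ a) ⊃ b) ⊃ ¬b) ⊃ a) ⊃ b) ⊃ ¬b) ⊃ a): 0 ≤ 0.5, so result = 1
((((((((b ⊃ a) ⊃ b) ⊃ ¬b) ⊃ a) ⊃ b) ⊃ ¬b) ⊃ a) ⊃ b): 1 > 0.76, so result = 0.76
(((((((((b ⊃ a) ⊃ b) ⊃ ¬b) ⊃ a) ⊃ b) ⊃ ¬b) ⊃ a) ⊃ b) ⊃ a): 0.76 > 0.5, so result = 0.5
((((((((((b ⊃ a) ⊃ b) ⊃ ¬b) ⊃ a) ⊃ b) ⊃ ¬b) ⊃ a) ⊃ b) ⊃ a) ⊃ a): 0.5 ≤ 0.5, so result = 1
(((((((((((b ⊃ a) ⊃ b) ⊃ ¬b) ⊃ a) ⊃ b) ⊃ ¬b) ⊃ a) ⊃ b) ⊃ a) ⊃ a) ⊃ a): 1 > 0.5, so result = 0.5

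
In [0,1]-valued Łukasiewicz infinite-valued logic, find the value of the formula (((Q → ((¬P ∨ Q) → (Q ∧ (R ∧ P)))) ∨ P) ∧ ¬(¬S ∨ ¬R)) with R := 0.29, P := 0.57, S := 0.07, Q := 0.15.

0.07

¬P: Łukasiewicz ¬ gives 1 − 0.57 = 0.43
(¬P ∨ Q) = max(0.43, 0.15) = 0.43
(R ∧ P) = min(0.29, 0.57) = 0.29
(Q ∧ (R ∧ P)) = min(0.15, 0.29) = 0.15
((¬P ∨ Q) → (Q ∧ (R ∧ P))): min(1, 1 − 0.43 + 0.15) = 0.72
(Q → ((¬P ∨ Q) → (Q ∧ (R ∧ P)))): min(1, 1 − 0.15 + 0.72) = 1
((Q → ((¬P ∨ Q) → (Q ∧ (R ∧ P)))) ∨ P) = max(1, 0.57) = 1
¬S: Łukasiewicz ¬ gives 1 − 0.07 = 0.93
¬R: Łukasiewicz ¬ gives 1 − 0.29 = 0.71
(¬S ∨ ¬R) = max(0.93, 0.71) = 0.93
¬(¬S ∨ ¬R): Łukasiewicz ¬ gives 1 − 0.93 = 0.07
(((Q → ((¬P ∨ Q) → (Q ∧ (R ∧ P)))) ∨ P) ∧ ¬(¬S ∨ ¬R)) = min(1, 0.07) = 0.07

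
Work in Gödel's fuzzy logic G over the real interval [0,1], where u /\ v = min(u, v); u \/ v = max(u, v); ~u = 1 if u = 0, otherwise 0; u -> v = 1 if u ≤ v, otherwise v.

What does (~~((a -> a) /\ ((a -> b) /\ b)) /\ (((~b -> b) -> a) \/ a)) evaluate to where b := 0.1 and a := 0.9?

(a -> a): 0.9 ≤ 0.9, so result = 1
(a -> b): 0.9 > 0.1, so result = 0.1
((a -> b) /\ b) = min(0.1, 0.1) = 0.1
((a -> a) /\ ((a -> b) /\ b)) = min(1, 0.1) = 0.1
~((a -> a) /\ ((a -> b) /\ b)): Gödel ¬ of 0.1 = 0 (operand ≠ 0)
~~((a -> a) /\ ((a -> b) /\ b)): Gödel ¬ of 0 = 1 (operand is 0)
~b: Gödel ¬ of 0.1 = 0 (operand ≠ 0)
(~b -> b): 0 ≤ 0.1, so result = 1
((~b -> b) -> a): 1 > 0.9, so result = 0.9
(((~b -> b) -> a) \/ a) = max(0.9, 0.9) = 0.9
(~~((a -> a) /\ ((a -> b) /\ b)) /\ (((~b -> b) -> a) \/ a)) = min(1, 0.9) = 0.9

0.90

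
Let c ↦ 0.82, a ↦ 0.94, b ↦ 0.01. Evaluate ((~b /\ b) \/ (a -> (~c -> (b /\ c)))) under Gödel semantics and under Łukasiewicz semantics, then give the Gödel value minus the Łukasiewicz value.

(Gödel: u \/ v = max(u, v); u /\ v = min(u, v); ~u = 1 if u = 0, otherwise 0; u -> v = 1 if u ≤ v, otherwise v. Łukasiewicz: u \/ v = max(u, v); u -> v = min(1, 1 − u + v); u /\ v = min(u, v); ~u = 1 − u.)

0.11

Gödel evaluation:
  ~b: Gödel ¬ of 0.01 = 0 (operand ≠ 0)
  (~b /\ b) = min(0, 0.01) = 0
  ~c: Gödel ¬ of 0.82 = 0 (operand ≠ 0)
  (b /\ c) = min(0.01, 0.82) = 0.01
  (~c -> (b /\ c)): 0 ≤ 0.01, so result = 1
  (a -> (~c -> (b /\ c))): 0.94 ≤ 1, so result = 1
  ((~b /\ b) \/ (a -> (~c -> (b /\ c)))) = max(0, 1) = 1
  Gödel value = 1
Łukasiewicz evaluation:
  ~b: Łukasiewicz ¬ gives 1 − 0.01 = 0.99
  (~b /\ b) = min(0.99, 0.01) = 0.01
  ~c: Łukasiewicz ¬ gives 1 − 0.82 = 0.18
  (b /\ c) = min(0.01, 0.82) = 0.01
  (~c -> (b /\ c)): min(1, 1 − 0.18 + 0.01) = 0.83
  (a -> (~c -> (b /\ c))): min(1, 1 − 0.94 + 0.83) = 0.89
  ((~b /\ b) \/ (a -> (~c -> (b /\ c)))) = max(0.01, 0.89) = 0.89
  Łukasiewicz value = 0.89
Difference: 1 − 0.89 = 0.11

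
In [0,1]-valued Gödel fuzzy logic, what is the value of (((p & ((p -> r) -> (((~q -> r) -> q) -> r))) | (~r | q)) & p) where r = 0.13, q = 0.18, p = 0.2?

0.20

(p -> r): 0.2 > 0.13, so result = 0.13
~q: Gödel ¬ of 0.18 = 0 (operand ≠ 0)
(~q -> r): 0 ≤ 0.13, so result = 1
((~q -> r) -> q): 1 > 0.18, so result = 0.18
(((~q -> r) -> q) -> r): 0.18 > 0.13, so result = 0.13
((p -> r) -> (((~q -> r) -> q) -> r)): 0.13 ≤ 0.13, so result = 1
(p & ((p -> r) -> (((~q -> r) -> q) -> r))) = min(0.2, 1) = 0.2
~r: Gödel ¬ of 0.13 = 0 (operand ≠ 0)
(~r | q) = max(0, 0.18) = 0.18
((p & ((p -> r) -> (((~q -> r) -> q) -> r))) | (~r | q)) = max(0.2, 0.18) = 0.2
(((p & ((p -> r) -> (((~q -> r) -> q) -> r))) | (~r | q)) & p) = min(0.2, 0.2) = 0.2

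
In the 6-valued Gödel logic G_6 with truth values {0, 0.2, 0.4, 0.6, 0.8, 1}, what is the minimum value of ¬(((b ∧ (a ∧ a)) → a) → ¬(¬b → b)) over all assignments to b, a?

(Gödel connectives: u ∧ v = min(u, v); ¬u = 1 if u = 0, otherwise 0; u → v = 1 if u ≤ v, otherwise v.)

0.00

The minimum is attained at b = 0, a = 0:
  (a ∧ a) = min(0, 0) = 0
  (b ∧ (a ∧ a)) = min(0, 0) = 0
  ((b ∧ (a ∧ a)) → a): 0 ≤ 0, so result = 1
  ¬b: Gödel ¬ of 0 = 1 (operand is 0)
  (¬b → b): 1 > 0, so result = 0
  ¬(¬b → b): Gödel ¬ of 0 = 1 (operand is 0)
  (((b ∧ (a ∧ a)) → a) → ¬(¬b → b)): 1 ≤ 1, so result = 1
  ¬(((b ∧ (a ∧ a)) → a) → ¬(¬b → b)): Gödel ¬ of 1 = 0 (operand ≠ 0)
Checking all 36 assignments confirms none give a value below 0.00.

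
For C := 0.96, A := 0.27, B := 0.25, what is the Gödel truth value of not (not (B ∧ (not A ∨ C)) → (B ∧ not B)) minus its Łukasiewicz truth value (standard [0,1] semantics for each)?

Gödel evaluation:
  not A: Gödel ¬ of 0.27 = 0 (operand ≠ 0)
  (not A ∨ C) = max(0, 0.96) = 0.96
  (B ∧ (not A ∨ C)) = min(0.25, 0.96) = 0.25
  not (B ∧ (not A ∨ C)): Gödel ¬ of 0.25 = 0 (operand ≠ 0)
  not B: Gödel ¬ of 0.25 = 0 (operand ≠ 0)
  (B ∧ not B) = min(0.25, 0) = 0
  (not (B ∧ (not A ∨ C)) → (B ∧ not B)): 0 ≤ 0, so result = 1
  not (not (B ∧ (not A ∨ C)) → (B ∧ not B)): Gödel ¬ of 1 = 0 (operand ≠ 0)
  Gödel value = 0
Łukasiewicz evaluation:
  not A: Łukasiewicz ¬ gives 1 − 0.27 = 0.73
  (not A ∨ C) = max(0.73, 0.96) = 0.96
  (B ∧ (not A ∨ C)) = min(0.25, 0.96) = 0.25
  not (B ∧ (not A ∨ C)): Łukasiewicz ¬ gives 1 − 0.25 = 0.75
  not B: Łukasiewicz ¬ gives 1 − 0.25 = 0.75
  (B ∧ not B) = min(0.25, 0.75) = 0.25
  (not (B ∧ (not A ∨ C)) → (B ∧ not B)): min(1, 1 − 0.75 + 0.25) = 0.5
  not (not (B ∧ (not A ∨ C)) → (B ∧ not B)): Łukasiewicz ¬ gives 1 − 0.5 = 0.5
  Łukasiewicz value = 0.5
Difference: 0 − 0.5 = -0.50

-0.50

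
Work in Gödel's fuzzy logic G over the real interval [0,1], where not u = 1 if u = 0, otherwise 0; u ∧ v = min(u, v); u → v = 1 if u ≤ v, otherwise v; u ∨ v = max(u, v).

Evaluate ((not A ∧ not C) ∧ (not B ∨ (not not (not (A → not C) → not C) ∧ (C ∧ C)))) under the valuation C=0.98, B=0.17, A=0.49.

not A: Gödel ¬ of 0.49 = 0 (operand ≠ 0)
not C: Gödel ¬ of 0.98 = 0 (operand ≠ 0)
(not A ∧ not C) = min(0, 0) = 0
not B: Gödel ¬ of 0.17 = 0 (operand ≠ 0)
not C: Gödel ¬ of 0.98 = 0 (operand ≠ 0)
(A → not C): 0.49 > 0, so result = 0
not (A → not C): Gödel ¬ of 0 = 1 (operand is 0)
not C: Gödel ¬ of 0.98 = 0 (operand ≠ 0)
(not (A → not C) → not C): 1 > 0, so result = 0
not (not (A → not C) → not C): Gödel ¬ of 0 = 1 (operand is 0)
not not (not (A → not C) → not C): Gödel ¬ of 1 = 0 (operand ≠ 0)
(C ∧ C) = min(0.98, 0.98) = 0.98
(not not (not (A → not C) → not C) ∧ (C ∧ C)) = min(0, 0.98) = 0
(not B ∨ (not not (not (A → not C) → not C) ∧ (C ∧ C))) = max(0, 0) = 0
((not A ∧ not C) ∧ (not B ∨ (not not (not (A → not C) → not C) ∧ (C ∧ C)))) = min(0, 0) = 0

0.00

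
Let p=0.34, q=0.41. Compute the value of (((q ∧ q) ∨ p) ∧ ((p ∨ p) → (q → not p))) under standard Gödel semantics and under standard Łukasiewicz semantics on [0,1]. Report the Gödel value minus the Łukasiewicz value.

Gödel evaluation:
  (q ∧ q) = min(0.41, 0.41) = 0.41
  ((q ∧ q) ∨ p) = max(0.41, 0.34) = 0.41
  (p ∨ p) = max(0.34, 0.34) = 0.34
  not p: Gödel ¬ of 0.34 = 0 (operand ≠ 0)
  (q → not p): 0.41 > 0, so result = 0
  ((p ∨ p) → (q → not p)): 0.34 > 0, so result = 0
  (((q ∧ q) ∨ p) ∧ ((p ∨ p) → (q → not p))) = min(0.41, 0) = 0
  Gödel value = 0
Łukasiewicz evaluation:
  (q ∧ q) = min(0.41, 0.41) = 0.41
  ((q ∧ q) ∨ p) = max(0.41, 0.34) = 0.41
  (p ∨ p) = max(0.34, 0.34) = 0.34
  not p: Łukasiewicz ¬ gives 1 − 0.34 = 0.66
  (q → not p): min(1, 1 − 0.41 + 0.66) = 1
  ((p ∨ p) → (q → not p)): min(1, 1 − 0.34 + 1) = 1
  (((q ∧ q) ∨ p) ∧ ((p ∨ p) → (q → not p))) = min(0.41, 1) = 0.41
  Łukasiewicz value = 0.41
Difference: 0 − 0.41 = -0.41

-0.41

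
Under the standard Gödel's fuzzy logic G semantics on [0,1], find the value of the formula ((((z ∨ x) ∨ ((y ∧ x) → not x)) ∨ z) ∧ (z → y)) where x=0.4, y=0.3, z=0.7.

0.30

(z ∨ x) = max(0.7, 0.4) = 0.7
(y ∧ x) = min(0.3, 0.4) = 0.3
not x: Gödel ¬ of 0.4 = 0 (operand ≠ 0)
((y ∧ x) → not x): 0.3 > 0, so result = 0
((z ∨ x) ∨ ((y ∧ x) → not x)) = max(0.7, 0) = 0.7
(((z ∨ x) ∨ ((y ∧ x) → not x)) ∨ z) = max(0.7, 0.7) = 0.7
(z → y): 0.7 > 0.3, so result = 0.3
((((z ∨ x) ∨ ((y ∧ x) → not x)) ∨ z) ∧ (z → y)) = min(0.7, 0.3) = 0.3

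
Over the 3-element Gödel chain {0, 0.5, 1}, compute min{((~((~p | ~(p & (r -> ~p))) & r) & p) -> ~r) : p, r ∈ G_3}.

Every assignment gives 1. For instance at p = 0, r = 0:
  ~p: Gödel ¬ of 0 = 1 (operand is 0)
  ~p: Gödel ¬ of 0 = 1 (operand is 0)
  (r -> ~p): 0 ≤ 1, so result = 1
  (p & (r -> ~p)) = min(0, 1) = 0
  ~(p & (r -> ~p)): Gödel ¬ of 0 = 1 (operand is 0)
  (~p | ~(p & (r -> ~p))) = max(1, 1) = 1
  ((~p | ~(p & (r -> ~p))) & r) = min(1, 0) = 0
  ~((~p | ~(p & (r -> ~p))) & r): Gödel ¬ of 0 = 1 (operand is 0)
  (~((~p | ~(p & (r -> ~p))) & r) & p) = min(1, 0) = 0
  ~r: Gödel ¬ of 0 = 1 (operand is 0)
  ((~((~p | ~(p & (r -> ~p))) & r) & p) -> ~r): 0 ≤ 1, so result = 1
All 9 assignments give value 1 — the formula is a G_3-tautology.

1.00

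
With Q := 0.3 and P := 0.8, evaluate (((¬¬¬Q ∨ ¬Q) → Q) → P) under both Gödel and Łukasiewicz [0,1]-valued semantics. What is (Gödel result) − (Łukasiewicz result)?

Gödel evaluation:
  ¬Q: Gödel ¬ of 0.3 = 0 (operand ≠ 0)
  ¬¬Q: Gödel ¬ of 0 = 1 (operand is 0)
  ¬¬¬Q: Gödel ¬ of 1 = 0 (operand ≠ 0)
  ¬Q: Gödel ¬ of 0.3 = 0 (operand ≠ 0)
  (¬¬¬Q ∨ ¬Q) = max(0, 0) = 0
  ((¬¬¬Q ∨ ¬Q) → Q): 0 ≤ 0.3, so result = 1
  (((¬¬¬Q ∨ ¬Q) → Q) → P): 1 > 0.8, so result = 0.8
  Gödel value = 0.8
Łukasiewicz evaluation:
  ¬Q: Łukasiewicz ¬ gives 1 − 0.3 = 0.7
  ¬¬Q: Łukasiewicz ¬ gives 1 − 0.7 = 0.3
  ¬¬¬Q: Łukasiewicz ¬ gives 1 − 0.3 = 0.7
  ¬Q: Łukasiewicz ¬ gives 1 − 0.3 = 0.7
  (¬¬¬Q ∨ ¬Q) = max(0.7, 0.7) = 0.7
  ((¬¬¬Q ∨ ¬Q) → Q): min(1, 1 − 0.7 + 0.3) = 0.6
  (((¬¬¬Q ∨ ¬Q) → Q) → P): min(1, 1 − 0.6 + 0.8) = 1
  Łukasiewicz value = 1
Difference: 0.8 − 1 = -0.20

-0.20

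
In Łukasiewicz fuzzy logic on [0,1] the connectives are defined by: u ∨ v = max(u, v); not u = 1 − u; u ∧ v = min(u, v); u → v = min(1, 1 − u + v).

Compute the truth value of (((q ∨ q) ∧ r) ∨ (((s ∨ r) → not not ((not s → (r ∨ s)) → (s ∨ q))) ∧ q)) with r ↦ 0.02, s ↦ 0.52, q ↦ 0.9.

0.90

(q ∨ q) = max(0.9, 0.9) = 0.9
((q ∨ q) ∧ r) = min(0.9, 0.02) = 0.02
(s ∨ r) = max(0.52, 0.02) = 0.52
not s: Łukasiewicz ¬ gives 1 − 0.52 = 0.48
(r ∨ s) = max(0.02, 0.52) = 0.52
(not s → (r ∨ s)): min(1, 1 − 0.48 + 0.52) = 1
(s ∨ q) = max(0.52, 0.9) = 0.9
((not s → (r ∨ s)) → (s ∨ q)): min(1, 1 − 1 + 0.9) = 0.9
not ((not s → (r ∨ s)) → (s ∨ q)): Łukasiewicz ¬ gives 1 − 0.9 = 0.1
not not ((not s → (r ∨ s)) → (s ∨ q)): Łukasiewicz ¬ gives 1 − 0.1 = 0.9
((s ∨ r) → not not ((not s → (r ∨ s)) → (s ∨ q))): min(1, 1 − 0.52 + 0.9) = 1
(((s ∨ r) → not not ((not s → (r ∨ s)) → (s ∨ q))) ∧ q) = min(1, 0.9) = 0.9
(((q ∨ q) ∧ r) ∨ (((s ∨ r) → not not ((not s → (r ∨ s)) → (s ∨ q))) ∧ q)) = max(0.02, 0.9) = 0.9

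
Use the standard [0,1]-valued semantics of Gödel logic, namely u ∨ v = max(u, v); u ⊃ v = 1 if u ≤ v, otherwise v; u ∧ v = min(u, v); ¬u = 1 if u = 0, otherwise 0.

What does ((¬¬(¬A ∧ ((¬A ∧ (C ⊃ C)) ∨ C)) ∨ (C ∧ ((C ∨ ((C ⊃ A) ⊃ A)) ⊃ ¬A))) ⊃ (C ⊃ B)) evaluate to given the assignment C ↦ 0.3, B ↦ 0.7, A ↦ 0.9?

1.00

¬A: Gödel ¬ of 0.9 = 0 (operand ≠ 0)
¬A: Gödel ¬ of 0.9 = 0 (operand ≠ 0)
(C ⊃ C): 0.3 ≤ 0.3, so result = 1
(¬A ∧ (C ⊃ C)) = min(0, 1) = 0
((¬A ∧ (C ⊃ C)) ∨ C) = max(0, 0.3) = 0.3
(¬A ∧ ((¬A ∧ (C ⊃ C)) ∨ C)) = min(0, 0.3) = 0
¬(¬A ∧ ((¬A ∧ (C ⊃ C)) ∨ C)): Gödel ¬ of 0 = 1 (operand is 0)
¬¬(¬A ∧ ((¬A ∧ (C ⊃ C)) ∨ C)): Gödel ¬ of 1 = 0 (operand ≠ 0)
(C ⊃ A): 0.3 ≤ 0.9, so result = 1
((C ⊃ A) ⊃ A): 1 > 0.9, so result = 0.9
(C ∨ ((C ⊃ A) ⊃ A)) = max(0.3, 0.9) = 0.9
¬A: Gödel ¬ of 0.9 = 0 (operand ≠ 0)
((C ∨ ((C ⊃ A) ⊃ A)) ⊃ ¬A): 0.9 > 0, so result = 0
(C ∧ ((C ∨ ((C ⊃ A) ⊃ A)) ⊃ ¬A)) = min(0.3, 0) = 0
(¬¬(¬A ∧ ((¬A ∧ (C ⊃ C)) ∨ C)) ∨ (C ∧ ((C ∨ ((C ⊃ A) ⊃ A)) ⊃ ¬A))) = max(0, 0) = 0
(C ⊃ B): 0.3 ≤ 0.7, so result = 1
((¬¬(¬A ∧ ((¬A ∧ (C ⊃ C)) ∨ C)) ∨ (C ∧ ((C ∨ ((C ⊃ A) ⊃ A)) ⊃ ¬A))) ⊃ (C ⊃ B)): 0 ≤ 1, so result = 1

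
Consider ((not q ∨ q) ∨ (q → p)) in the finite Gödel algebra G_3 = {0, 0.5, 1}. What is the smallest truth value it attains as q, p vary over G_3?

The minimum is attained at q = 0.5, p = 0:
  not q: Gödel ¬ of 0.5 = 0 (operand ≠ 0)
  (not q ∨ q) = max(0, 0.5) = 0.5
  (q → p): 0.5 > 0, so result = 0
  ((not q ∨ q) ∨ (q → p)) = max(0.5, 0) = 0.5
Checking all 9 assignments confirms none give a value below 0.50.

0.50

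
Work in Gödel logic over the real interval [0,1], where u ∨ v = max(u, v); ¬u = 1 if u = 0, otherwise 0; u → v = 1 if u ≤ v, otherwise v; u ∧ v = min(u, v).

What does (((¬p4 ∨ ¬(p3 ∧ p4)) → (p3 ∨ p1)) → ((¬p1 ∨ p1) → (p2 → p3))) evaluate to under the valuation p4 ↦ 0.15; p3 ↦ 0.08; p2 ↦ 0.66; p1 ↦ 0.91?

0.08

¬p4: Gödel ¬ of 0.15 = 0 (operand ≠ 0)
(p3 ∧ p4) = min(0.08, 0.15) = 0.08
¬(p3 ∧ p4): Gödel ¬ of 0.08 = 0 (operand ≠ 0)
(¬p4 ∨ ¬(p3 ∧ p4)) = max(0, 0) = 0
(p3 ∨ p1) = max(0.08, 0.91) = 0.91
((¬p4 ∨ ¬(p3 ∧ p4)) → (p3 ∨ p1)): 0 ≤ 0.91, so result = 1
¬p1: Gödel ¬ of 0.91 = 0 (operand ≠ 0)
(¬p1 ∨ p1) = max(0, 0.91) = 0.91
(p2 → p3): 0.66 > 0.08, so result = 0.08
((¬p1 ∨ p1) → (p2 → p3)): 0.91 > 0.08, so result = 0.08
(((¬p4 ∨ ¬(p3 ∧ p4)) → (p3 ∨ p1)) → ((¬p1 ∨ p1) → (p2 → p3))): 1 > 0.08, so result = 0.08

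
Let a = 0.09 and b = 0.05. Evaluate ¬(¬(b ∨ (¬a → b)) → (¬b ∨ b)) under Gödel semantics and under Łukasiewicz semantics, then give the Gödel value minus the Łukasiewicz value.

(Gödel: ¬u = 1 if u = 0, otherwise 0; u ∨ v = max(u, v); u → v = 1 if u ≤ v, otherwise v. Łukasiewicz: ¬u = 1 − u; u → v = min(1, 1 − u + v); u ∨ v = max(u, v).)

Gödel evaluation:
  ¬a: Gödel ¬ of 0.09 = 0 (operand ≠ 0)
  (¬a → b): 0 ≤ 0.05, so result = 1
  (b ∨ (¬a → b)) = max(0.05, 1) = 1
  ¬(b ∨ (¬a → b)): Gödel ¬ of 1 = 0 (operand ≠ 0)
  ¬b: Gödel ¬ of 0.05 = 0 (operand ≠ 0)
  (¬b ∨ b) = max(0, 0.05) = 0.05
  (¬(b ∨ (¬a → b)) → (¬b ∨ b)): 0 ≤ 0.05, so result = 1
  ¬(¬(b ∨ (¬a → b)) → (¬b ∨ b)): Gödel ¬ of 1 = 0 (operand ≠ 0)
  Gödel value = 0
Łukasiewicz evaluation:
  ¬a: Łukasiewicz ¬ gives 1 − 0.09 = 0.91
  (¬a → b): min(1, 1 − 0.91 + 0.05) = 0.14
  (b ∨ (¬a → b)) = max(0.05, 0.14) = 0.14
  ¬(b ∨ (¬a → b)): Łukasiewicz ¬ gives 1 − 0.14 = 0.86
  ¬b: Łukasiewicz ¬ gives 1 − 0.05 = 0.95
  (¬b ∨ b) = max(0.95, 0.05) = 0.95
  (¬(b ∨ (¬a → b)) → (¬b ∨ b)): min(1, 1 − 0.86 + 0.95) = 1
  ¬(¬(b ∨ (¬a → b)) → (¬b ∨ b)): Łukasiewicz ¬ gives 1 − 1 = 0
  Łukasiewicz value = 0
Difference: 0 − 0 = 0.00

0.00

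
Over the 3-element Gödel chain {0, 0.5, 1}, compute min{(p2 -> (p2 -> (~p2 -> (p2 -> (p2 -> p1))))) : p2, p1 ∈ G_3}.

1.00

Every assignment gives 1. For instance at p2 = 0, p1 = 0:
  ~p2: Gödel ¬ of 0 = 1 (operand is 0)
  (p2 -> p1): 0 ≤ 0, so result = 1
  (p2 -> (p2 -> p1)): 0 ≤ 1, so result = 1
  (~p2 -> (p2 -> (p2 -> p1))): 1 ≤ 1, so result = 1
  (p2 -> (~p2 -> (p2 -> (p2 -> p1)))): 0 ≤ 1, so result = 1
  (p2 -> (p2 -> (~p2 -> (p2 -> (p2 -> p1))))): 0 ≤ 1, so result = 1
All 9 assignments give value 1 — the formula is a G_3-tautology.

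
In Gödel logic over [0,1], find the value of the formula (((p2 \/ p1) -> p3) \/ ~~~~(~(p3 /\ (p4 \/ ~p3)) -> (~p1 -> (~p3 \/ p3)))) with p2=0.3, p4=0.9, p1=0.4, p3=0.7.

1.00

(p2 \/ p1) = max(0.3, 0.4) = 0.4
((p2 \/ p1) -> p3): 0.4 ≤ 0.7, so result = 1
~p3: Gödel ¬ of 0.7 = 0 (operand ≠ 0)
(p4 \/ ~p3) = max(0.9, 0) = 0.9
(p3 /\ (p4 \/ ~p3)) = min(0.7, 0.9) = 0.7
~(p3 /\ (p4 \/ ~p3)): Gödel ¬ of 0.7 = 0 (operand ≠ 0)
~p1: Gödel ¬ of 0.4 = 0 (operand ≠ 0)
~p3: Gödel ¬ of 0.7 = 0 (operand ≠ 0)
(~p3 \/ p3) = max(0, 0.7) = 0.7
(~p1 -> (~p3 \/ p3)): 0 ≤ 0.7, so result = 1
(~(p3 /\ (p4 \/ ~p3)) -> (~p1 -> (~p3 \/ p3))): 0 ≤ 1, so result = 1
~(~(p3 /\ (p4 \/ ~p3)) -> (~p1 -> (~p3 \/ p3))): Gödel ¬ of 1 = 0 (operand ≠ 0)
~~(~(p3 /\ (p4 \/ ~p3)) -> (~p1 -> (~p3 \/ p3))): Gödel ¬ of 0 = 1 (operand is 0)
~~~(~(p3 /\ (p4 \/ ~p3)) -> (~p1 -> (~p3 \/ p3))): Gödel ¬ of 1 = 0 (operand ≠ 0)
~~~~(~(p3 /\ (p4 \/ ~p3)) -> (~p1 -> (~p3 \/ p3))): Gödel ¬ of 0 = 1 (operand is 0)
(((p2 \/ p1) -> p3) \/ ~~~~(~(p3 /\ (p4 \/ ~p3)) -> (~p1 -> (~p3 \/ p3)))) = max(1, 1) = 1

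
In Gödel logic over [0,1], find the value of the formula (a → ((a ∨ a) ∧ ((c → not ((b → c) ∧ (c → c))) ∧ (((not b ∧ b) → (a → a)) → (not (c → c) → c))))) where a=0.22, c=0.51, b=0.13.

(a ∨ a) = max(0.22, 0.22) = 0.22
(b → c): 0.13 ≤ 0.51, so result = 1
(c → c): 0.51 ≤ 0.51, so result = 1
((b → c) ∧ (c → c)) = min(1, 1) = 1
not ((b → c) ∧ (c → c)): Gödel ¬ of 1 = 0 (operand ≠ 0)
(c → not ((b → c) ∧ (c → c))): 0.51 > 0, so result = 0
not b: Gödel ¬ of 0.13 = 0 (operand ≠ 0)
(not b ∧ b) = min(0, 0.13) = 0
(a → a): 0.22 ≤ 0.22, so result = 1
((not b ∧ b) → (a → a)): 0 ≤ 1, so result = 1
(c → c): 0.51 ≤ 0.51, so result = 1
not (c → c): Gödel ¬ of 1 = 0 (operand ≠ 0)
(not (c → c) → c): 0 ≤ 0.51, so result = 1
(((not b ∧ b) → (a → a)) → (not (c → c) → c)): 1 ≤ 1, so result = 1
((c → not ((b → c) ∧ (c → c))) ∧ (((not b ∧ b) → (a → a)) → (not (c → c) → c))) = min(0, 1) = 0
((a ∨ a) ∧ ((c → not ((b → c) ∧ (c → c))) ∧ (((not b ∧ b) → (a → a)) → (not (c → c) → c)))) = min(0.22, 0) = 0
(a → ((a ∨ a) ∧ ((c → not ((b → c) ∧ (c → c))) ∧ (((not b ∧ b) → (a → a)) → (not (c → c) → c))))): 0.22 > 0, so result = 0

0.00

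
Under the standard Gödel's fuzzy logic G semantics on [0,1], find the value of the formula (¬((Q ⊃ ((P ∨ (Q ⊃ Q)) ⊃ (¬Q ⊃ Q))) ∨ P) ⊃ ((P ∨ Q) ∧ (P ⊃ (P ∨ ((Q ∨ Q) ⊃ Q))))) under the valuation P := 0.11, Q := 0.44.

1.00

(Q ⊃ Q): 0.44 ≤ 0.44, so result = 1
(P ∨ (Q ⊃ Q)) = max(0.11, 1) = 1
¬Q: Gödel ¬ of 0.44 = 0 (operand ≠ 0)
(¬Q ⊃ Q): 0 ≤ 0.44, so result = 1
((P ∨ (Q ⊃ Q)) ⊃ (¬Q ⊃ Q)): 1 ≤ 1, so result = 1
(Q ⊃ ((P ∨ (Q ⊃ Q)) ⊃ (¬Q ⊃ Q))): 0.44 ≤ 1, so result = 1
((Q ⊃ ((P ∨ (Q ⊃ Q)) ⊃ (¬Q ⊃ Q))) ∨ P) = max(1, 0.11) = 1
¬((Q ⊃ ((P ∨ (Q ⊃ Q)) ⊃ (¬Q ⊃ Q))) ∨ P): Gödel ¬ of 1 = 0 (operand ≠ 0)
(P ∨ Q) = max(0.11, 0.44) = 0.44
(Q ∨ Q) = max(0.44, 0.44) = 0.44
((Q ∨ Q) ⊃ Q): 0.44 ≤ 0.44, so result = 1
(P ∨ ((Q ∨ Q) ⊃ Q)) = max(0.11, 1) = 1
(P ⊃ (P ∨ ((Q ∨ Q) ⊃ Q))): 0.11 ≤ 1, so result = 1
((P ∨ Q) ∧ (P ⊃ (P ∨ ((Q ∨ Q) ⊃ Q)))) = min(0.44, 1) = 0.44
(¬((Q ⊃ ((P ∨ (Q ⊃ Q)) ⊃ (¬Q ⊃ Q))) ∨ P) ⊃ ((P ∨ Q) ∧ (P ⊃ (P ∨ ((Q ∨ Q) ⊃ Q))))): 0 ≤ 0.44, so result = 1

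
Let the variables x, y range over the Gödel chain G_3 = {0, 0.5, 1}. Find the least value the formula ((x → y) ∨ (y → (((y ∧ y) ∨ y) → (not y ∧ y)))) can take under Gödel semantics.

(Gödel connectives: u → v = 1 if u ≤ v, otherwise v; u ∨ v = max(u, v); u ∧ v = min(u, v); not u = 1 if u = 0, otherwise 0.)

The minimum is attained at x = 1, y = 0.5:
  (x → y): 1 > 0.5, so result = 0.5
  (y ∧ y) = min(0.5, 0.5) = 0.5
  ((y ∧ y) ∨ y) = max(0.5, 0.5) = 0.5
  not y: Gödel ¬ of 0.5 = 0 (operand ≠ 0)
  (not y ∧ y) = min(0, 0.5) = 0
  (((y ∧ y) ∨ y) → (not y ∧ y)): 0.5 > 0, so result = 0
  (y → (((y ∧ y) ∨ y) → (not y ∧ y))): 0.5 > 0, so result = 0
  ((x → y) ∨ (y → (((y ∧ y) ∨ y) → (not y ∧ y)))) = max(0.5, 0) = 0.5
Checking all 9 assignments confirms none give a value below 0.50.

0.50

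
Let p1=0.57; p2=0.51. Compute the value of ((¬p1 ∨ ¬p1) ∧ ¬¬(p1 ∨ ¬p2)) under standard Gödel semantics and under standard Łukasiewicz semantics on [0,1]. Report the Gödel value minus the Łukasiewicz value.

-0.43

Gödel evaluation:
  ¬p1: Gödel ¬ of 0.57 = 0 (operand ≠ 0)
  ¬p1: Gödel ¬ of 0.57 = 0 (operand ≠ 0)
  (¬p1 ∨ ¬p1) = max(0, 0) = 0
  ¬p2: Gödel ¬ of 0.51 = 0 (operand ≠ 0)
  (p1 ∨ ¬p2) = max(0.57, 0) = 0.57
  ¬(p1 ∨ ¬p2): Gödel ¬ of 0.57 = 0 (operand ≠ 0)
  ¬¬(p1 ∨ ¬p2): Gödel ¬ of 0 = 1 (operand is 0)
  ((¬p1 ∨ ¬p1) ∧ ¬¬(p1 ∨ ¬p2)) = min(0, 1) = 0
  Gödel value = 0
Łukasiewicz evaluation:
  ¬p1: Łukasiewicz ¬ gives 1 − 0.57 = 0.43
  ¬p1: Łukasiewicz ¬ gives 1 − 0.57 = 0.43
  (¬p1 ∨ ¬p1) = max(0.43, 0.43) = 0.43
  ¬p2: Łukasiewicz ¬ gives 1 − 0.51 = 0.49
  (p1 ∨ ¬p2) = max(0.57, 0.49) = 0.57
  ¬(p1 ∨ ¬p2): Łukasiewicz ¬ gives 1 − 0.57 = 0.43
  ¬¬(p1 ∨ ¬p2): Łukasiewicz ¬ gives 1 − 0.43 = 0.57
  ((¬p1 ∨ ¬p1) ∧ ¬¬(p1 ∨ ¬p2)) = min(0.43, 0.57) = 0.43
  Łukasiewicz value = 0.43
Difference: 0 − 0.43 = -0.43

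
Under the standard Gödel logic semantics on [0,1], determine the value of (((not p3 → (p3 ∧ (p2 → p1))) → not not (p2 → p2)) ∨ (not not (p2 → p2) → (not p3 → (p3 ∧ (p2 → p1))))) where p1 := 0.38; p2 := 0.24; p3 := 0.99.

1.00

not p3: Gödel ¬ of 0.99 = 0 (operand ≠ 0)
(p2 → p1): 0.24 ≤ 0.38, so result = 1
(p3 ∧ (p2 → p1)) = min(0.99, 1) = 0.99
(not p3 → (p3 ∧ (p2 → p1))): 0 ≤ 0.99, so result = 1
(p2 → p2): 0.24 ≤ 0.24, so result = 1
not (p2 → p2): Gödel ¬ of 1 = 0 (operand ≠ 0)
not not (p2 → p2): Gödel ¬ of 0 = 1 (operand is 0)
((not p3 → (p3 ∧ (p2 → p1))) → not not (p2 → p2)): 1 ≤ 1, so result = 1
(p2 → p2): 0.24 ≤ 0.24, so result = 1
not (p2 → p2): Gödel ¬ of 1 = 0 (operand ≠ 0)
not not (p2 → p2): Gödel ¬ of 0 = 1 (operand is 0)
not p3: Gödel ¬ of 0.99 = 0 (operand ≠ 0)
(p2 → p1): 0.24 ≤ 0.38, so result = 1
(p3 ∧ (p2 → p1)) = min(0.99, 1) = 0.99
(not p3 → (p3 ∧ (p2 → p1))): 0 ≤ 0.99, so result = 1
(not not (p2 → p2) → (not p3 → (p3 ∧ (p2 → p1)))): 1 ≤ 1, so result = 1
(((not p3 → (p3 ∧ (p2 → p1))) → not not (p2 → p2)) ∨ (not not (p2 → p2) → (not p3 → (p3 ∧ (p2 → p1))))) = max(1, 1) = 1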